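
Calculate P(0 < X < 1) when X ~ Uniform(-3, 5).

P(0 < X < 1) = ∫_{0}^{1} f(x) dx
where f(x) = \frac{1}{8}
= \frac{1}{8}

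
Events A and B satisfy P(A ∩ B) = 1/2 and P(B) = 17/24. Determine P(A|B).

P(A|B) = P(A ∩ B) / P(B)
= (1/2) / (17/24)
= 12/17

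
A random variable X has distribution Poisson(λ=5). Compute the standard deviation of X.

For X ~ Poisson(λ=5):
Var(X) = 5
SD(X) = √(Var(X)) = √(5) = \sqrt{5}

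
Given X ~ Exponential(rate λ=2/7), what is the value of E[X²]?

Using the identity E[X²] = Var(X) + (E[X])²:
E[X] = \frac{7}{2}
Var(X) = \frac{49}{4}
E[X²] = \frac{49}{4} + (\frac{7}{2})²
= \frac{49}{2}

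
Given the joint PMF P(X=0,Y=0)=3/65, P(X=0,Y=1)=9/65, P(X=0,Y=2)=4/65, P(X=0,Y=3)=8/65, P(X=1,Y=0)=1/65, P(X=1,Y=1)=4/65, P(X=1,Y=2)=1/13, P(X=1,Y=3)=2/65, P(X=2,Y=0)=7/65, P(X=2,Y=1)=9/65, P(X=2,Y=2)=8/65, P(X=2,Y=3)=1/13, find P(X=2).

P(X=2) = P(X=2,Y=0) + P(X=2,Y=1) + P(X=2,Y=2) + P(X=2,Y=3)
= 7/65 + 9/65 + 8/65 + 1/13
= 29/65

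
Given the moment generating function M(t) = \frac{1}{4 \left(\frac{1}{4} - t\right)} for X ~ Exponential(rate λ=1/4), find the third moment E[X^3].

To find E[X^3], compute M^(3)(0):
M^(1)(t) = \frac{1}{4 \left(\frac{1}{4} - t\right)^{2}}
M^(2)(t) = \frac{1}{2 \left(\frac{1}{4} - t\right)^{3}}
M^(3)(t) = \frac{3}{2 \left(\frac{1}{4} - t\right)^{4}}
M^(3)(0) = 384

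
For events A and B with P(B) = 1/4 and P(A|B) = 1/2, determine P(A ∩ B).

By definition, P(A|B) = P(A ∩ B) / P(B)
So P(A ∩ B) = P(A|B) × P(B)
= 1/2 × 1/4
= 1/8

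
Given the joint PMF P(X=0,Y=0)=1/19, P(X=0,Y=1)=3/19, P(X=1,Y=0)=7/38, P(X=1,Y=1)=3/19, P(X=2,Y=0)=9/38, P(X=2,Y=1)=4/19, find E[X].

First find marginal of X:
P(X=0) = 4/19
P(X=1) = 13/38
P(X=2) = 17/38
E[X] = 0 × 4/19 + 1 × 13/38 + 2 × 17/38 = 47/38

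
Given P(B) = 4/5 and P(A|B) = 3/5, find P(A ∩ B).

By definition, P(A|B) = P(A ∩ B) / P(B)
So P(A ∩ B) = P(A|B) × P(B)
= 3/5 × 4/5
= 12/25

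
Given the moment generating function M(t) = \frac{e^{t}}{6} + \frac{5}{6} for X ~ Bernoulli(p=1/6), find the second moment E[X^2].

To find E[X^2], compute M^(2)(0):
M^(1)(t) = \frac{e^{t}}{6}
M^(2)(t) = \frac{e^{t}}{6}
M^(2)(0) = \frac{1}{6}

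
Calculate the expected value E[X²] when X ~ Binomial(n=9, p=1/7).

Using the identity E[X²] = Var(X) + (E[X])²:
E[X] = \frac{9}{7}
Var(X) = \frac{54}{49}
E[X²] = \frac{54}{49} + (\frac{9}{7})²
= \frac{135}{49}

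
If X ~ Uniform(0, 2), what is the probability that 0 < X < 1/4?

P(0 < X < 1/4) = ∫_{0}^{1/4} f(x) dx
where f(x) = \frac{1}{2}
= \frac{1}{8}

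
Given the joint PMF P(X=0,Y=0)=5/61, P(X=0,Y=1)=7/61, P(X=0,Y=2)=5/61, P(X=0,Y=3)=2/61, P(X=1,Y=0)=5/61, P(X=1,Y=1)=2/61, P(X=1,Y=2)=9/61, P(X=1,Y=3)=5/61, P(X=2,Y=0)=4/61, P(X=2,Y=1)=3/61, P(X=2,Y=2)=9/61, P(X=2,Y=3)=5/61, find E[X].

First find marginal of X:
P(X=0) = 19/61
P(X=1) = 21/61
P(X=2) = 21/61
E[X] = 0 × 19/61 + 1 × 21/61 + 2 × 21/61 = 63/61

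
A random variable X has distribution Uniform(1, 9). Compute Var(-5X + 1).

For X ~ Uniform(1, 9):
Var(X) = \frac{16}{3}
Var(-5X + 1) = (-5)² × Var(X) = 25 × \frac{16}{3} = \frac{400}{3}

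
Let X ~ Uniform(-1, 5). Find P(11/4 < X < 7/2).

P(11/4 < X < 7/2) = ∫_{11/4}^{7/2} f(x) dx
where f(x) = \frac{1}{6}
= \frac{1}{8}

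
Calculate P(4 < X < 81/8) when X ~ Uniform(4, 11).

P(4 < X < 81/8) = ∫_{4}^{81/8} f(x) dx
where f(x) = \frac{1}{7}
= \frac{7}{8}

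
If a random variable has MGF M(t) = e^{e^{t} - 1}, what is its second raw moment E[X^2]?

To find E[X^2], compute M^(2)(0):
M^(1)(t) = e^{t} e^{e^{t} - 1}
M^(2)(t) = e^{2 t} e^{e^{t} - 1} + e^{t} e^{e^{t} - 1}
M^(2)(0) = 2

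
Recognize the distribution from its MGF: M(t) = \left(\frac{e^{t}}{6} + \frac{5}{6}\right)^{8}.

The MGF M(t) = \left(\frac{e^{t}}{6} + \frac{5}{6}\right)^{8} is the standard form for the Binomial distribution.
Comparing with the known MGF formula identifies: Binomial(n=8, p=1/6)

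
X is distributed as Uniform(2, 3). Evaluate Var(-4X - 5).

For X ~ Uniform(2, 3):
Var(X) = \frac{1}{12}
Var(-4X - 5) = (-4)² × Var(X) = 16 × \frac{1}{12} = \frac{4}{3}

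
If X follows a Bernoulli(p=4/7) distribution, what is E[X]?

For X ~ Bernoulli(p=4/7), the expected value is:
E[X] = \frac{4}{7}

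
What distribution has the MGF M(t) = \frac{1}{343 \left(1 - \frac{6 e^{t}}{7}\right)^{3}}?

The MGF M(t) = \frac{1}{343 \left(1 - \frac{6 e^{t}}{7}\right)^{3}} is the standard form for the NegativeBinomial distribution.
Comparing with the known MGF formula identifies: NegBin(r=3, p=1/7), X = failures before r-th success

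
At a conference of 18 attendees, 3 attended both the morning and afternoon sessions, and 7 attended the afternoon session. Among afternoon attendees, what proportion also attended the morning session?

P(A ∩ B) = 3/18 = 1/6
P(B) = 7/18
P(A|B) = P(A ∩ B) / P(B) = (1/6) / (7/18) = 3/7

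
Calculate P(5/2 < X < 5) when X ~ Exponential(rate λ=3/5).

P(5/2 < X < 5) = ∫_{5/2}^{5} f(x) dx
where f(x) = \frac{3 e^{- \frac{3 x}{5}}}{5}
= - \frac{1}{e^{3}} + e^{- \frac{3}{2}}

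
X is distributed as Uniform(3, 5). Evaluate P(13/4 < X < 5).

P(13/4 < X < 5) = ∫_{13/4}^{5} f(x) dx
where f(x) = \frac{1}{2}
= \frac{7}{8}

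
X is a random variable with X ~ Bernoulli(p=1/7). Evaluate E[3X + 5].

For X ~ Bernoulli(p=1/7):
E[X] = \frac{1}{7}
E[3X + 5] = 3 × E[X] + 5 = \frac{38}{7}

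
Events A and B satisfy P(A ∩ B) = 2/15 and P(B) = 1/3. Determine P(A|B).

P(A|B) = P(A ∩ B) / P(B)
= (2/15) / (1/3)
= 2/5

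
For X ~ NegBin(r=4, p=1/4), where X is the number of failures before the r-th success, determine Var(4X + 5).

For X ~ NegBin(r=4, p=1/4), where X is the number of failures before the r-th success:
Var(X) = 48
Var(4X + 5) = (4)² × Var(X) = 16 × 48 = 768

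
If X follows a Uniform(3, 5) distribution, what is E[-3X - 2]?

For X ~ Uniform(3, 5):
E[X] = 4
E[-3X - 2] = -3 × E[X] - 2 = -14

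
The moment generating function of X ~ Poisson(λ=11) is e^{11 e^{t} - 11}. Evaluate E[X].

To find E[X], compute M^(1)(0):
M^(1)(t) = 11 e^{t} e^{11 e^{t} - 11}
M^(1)(0) = 11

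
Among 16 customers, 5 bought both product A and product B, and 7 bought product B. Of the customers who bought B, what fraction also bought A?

P(A ∩ B) = 5/16
P(B) = 7/16
P(A|B) = P(A ∩ B) / P(B) = (5/16) / (7/16) = 5/7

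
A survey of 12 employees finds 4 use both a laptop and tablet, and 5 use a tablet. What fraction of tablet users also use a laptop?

P(A ∩ B) = 4/12 = 1/3
P(B) = 5/12
P(A|B) = P(A ∩ B) / P(B) = (1/3) / (5/12) = 4/5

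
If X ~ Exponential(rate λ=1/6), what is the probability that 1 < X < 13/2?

P(1 < X < 13/2) = ∫_{1}^{13/2} f(x) dx
where f(x) = \frac{e^{- \frac{x}{6}}}{6}
= - \frac{1}{e^{\frac{13}{12}}} + e^{- \frac{1}{6}}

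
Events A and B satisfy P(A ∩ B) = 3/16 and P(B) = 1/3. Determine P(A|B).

P(A|B) = P(A ∩ B) / P(B)
= (3/16) / (1/3)
= 9/16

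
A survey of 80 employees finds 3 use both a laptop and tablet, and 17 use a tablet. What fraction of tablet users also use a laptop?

P(A ∩ B) = 3/80
P(B) = 17/80
P(A|B) = P(A ∩ B) / P(B) = (3/80) / (17/80) = 3/17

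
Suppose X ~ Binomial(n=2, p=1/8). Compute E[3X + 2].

For X ~ Binomial(n=2, p=1/8):
E[X] = \frac{1}{4}
E[3X + 2] = 3 × E[X] + 2 = \frac{11}{4}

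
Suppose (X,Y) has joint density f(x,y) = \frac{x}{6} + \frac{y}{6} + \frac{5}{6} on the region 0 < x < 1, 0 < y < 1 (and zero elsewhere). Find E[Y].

E[Y] = ∫_0^1 ∫_0^1 y × f(x,y) dx dy
= \frac{37}{72}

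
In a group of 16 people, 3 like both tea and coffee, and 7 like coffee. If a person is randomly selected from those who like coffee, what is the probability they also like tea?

P(A ∩ B) = 3/16
P(B) = 7/16
P(A|B) = P(A ∩ B) / P(B) = (3/16) / (7/16) = 3/7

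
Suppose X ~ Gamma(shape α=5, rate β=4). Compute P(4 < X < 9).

P(4 < X < 9) = ∫_{4}^{9} f(x) dx
where f(x) = \frac{128 x^{4} e^{- 4 x}}{3}
= \frac{5 \left(-47067 + 2135 e^{20}\right)}{3 e^{36}}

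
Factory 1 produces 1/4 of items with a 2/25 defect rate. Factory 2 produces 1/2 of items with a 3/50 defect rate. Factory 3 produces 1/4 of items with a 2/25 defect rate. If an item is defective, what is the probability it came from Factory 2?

Using Bayes' theorem:
P(F1) = 1/4, P(D|F1) = 2/25
P(F2) = 1/2, P(D|F2) = 3/50
P(F3) = 1/4, P(D|F3) = 2/25
P(D) = P(D|F1)P(F1) + P(D|F2)P(F2) + P(D|F3)P(F3)
     = \frac{7}{100}
P(F2|D) = P(D|F2)P(F2) / P(D)
= \frac{3}{7}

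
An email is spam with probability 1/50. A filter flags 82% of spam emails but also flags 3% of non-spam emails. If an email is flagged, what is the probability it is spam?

Let D = the rare event, + = positive/flagged.
P(D) = 1/50
P(+|D) = 82/100 = 41/50
P(+|D') = 3/100
P(+) = P(+|D)P(D) + P(+|D')P(D')
     = \frac{41}{50} × \frac{1}{50} + \frac{3}{100} × \frac{49}{50}
     = \frac{229}{5000}
P(D|+) = P(+|D)P(D)/P(+) = \frac{82}{229}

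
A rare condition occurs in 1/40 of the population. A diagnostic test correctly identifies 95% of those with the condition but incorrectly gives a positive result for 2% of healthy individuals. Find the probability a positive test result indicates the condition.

Let D = the rare event, + = positive/flagged.
P(D) = 1/40
P(+|D) = 95/100 = 19/20
P(+|D') = 2/100 = 1/50
P(+) = P(+|D)P(D) + P(+|D')P(D')
     = \frac{19}{20} × \frac{1}{40} + \frac{1}{50} × \frac{39}{40}
     = \frac{173}{4000}
P(D|+) = P(+|D)P(D)/P(+) = \frac{95}{173}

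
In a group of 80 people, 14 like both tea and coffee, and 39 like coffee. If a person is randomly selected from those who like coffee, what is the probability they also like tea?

P(A ∩ B) = 14/80 = 7/40
P(B) = 39/80
P(A|B) = P(A ∩ B) / P(B) = (7/40) / (39/80) = 14/39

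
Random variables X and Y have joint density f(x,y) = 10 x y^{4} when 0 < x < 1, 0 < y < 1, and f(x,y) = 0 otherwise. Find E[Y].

E[Y] = ∫_0^1 ∫_0^1 y × f(x,y) dx dy
= \frac{5}{6}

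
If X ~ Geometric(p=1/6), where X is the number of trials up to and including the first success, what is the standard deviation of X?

For X ~ Geometric(p=1/6), where X is the number of trials up to and including the first success:
Var(X) = 30
SD(X) = √(Var(X)) = √(30) = \sqrt{30}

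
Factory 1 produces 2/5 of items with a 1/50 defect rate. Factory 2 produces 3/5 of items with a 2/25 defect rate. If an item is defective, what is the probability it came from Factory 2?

Using Bayes' theorem:
P(F1) = 2/5, P(D|F1) = 1/50
P(F2) = 3/5, P(D|F2) = 2/25
P(D) = P(D|F1)P(F1) + P(D|F2)P(F2)
     = \frac{7}{125}
P(F2|D) = P(D|F2)P(F2) / P(D)
= \frac{6}{7}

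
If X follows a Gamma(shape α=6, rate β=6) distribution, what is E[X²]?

Using the identity E[X²] = Var(X) + (E[X])²:
E[X] = 1
Var(X) = \frac{1}{6}
E[X²] = \frac{1}{6} + (1)²
= \frac{7}{6}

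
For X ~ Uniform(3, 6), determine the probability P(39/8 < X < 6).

P(39/8 < X < 6) = ∫_{39/8}^{6} f(x) dx
where f(x) = \frac{1}{3}
= \frac{3}{8}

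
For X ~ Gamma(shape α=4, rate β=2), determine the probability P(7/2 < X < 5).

P(7/2 < X < 5) = ∫_{7/2}^{5} f(x) dx
where f(x) = \frac{8 x^{3} e^{- 2 x}}{3}
= \frac{-683 + 269 e^{3}}{3 e^{10}}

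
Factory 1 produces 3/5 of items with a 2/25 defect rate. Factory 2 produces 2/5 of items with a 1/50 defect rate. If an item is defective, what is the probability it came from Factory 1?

Using Bayes' theorem:
P(F1) = 3/5, P(D|F1) = 2/25
P(F2) = 2/5, P(D|F2) = 1/50
P(D) = P(D|F1)P(F1) + P(D|F2)P(F2)
     = \frac{7}{125}
P(F1|D) = P(D|F1)P(F1) / P(D)
= \frac{6}{7}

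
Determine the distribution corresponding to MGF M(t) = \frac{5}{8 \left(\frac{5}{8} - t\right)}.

The MGF M(t) = \frac{5}{8 \left(\frac{5}{8} - t\right)} is the standard form for the Exponential distribution.
Comparing with the known MGF formula identifies: Exponential(rate λ=5/8)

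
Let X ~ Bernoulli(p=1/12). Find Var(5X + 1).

For X ~ Bernoulli(p=1/12):
Var(X) = \frac{11}{144}
Var(5X + 1) = (5)² × Var(X) = 25 × \frac{11}{144} = \frac{275}{144}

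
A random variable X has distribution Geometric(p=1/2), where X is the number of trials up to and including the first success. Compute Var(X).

For X ~ Geometric(p=1/2), where X is the number of trials up to and including the first success:
Var(X) = 2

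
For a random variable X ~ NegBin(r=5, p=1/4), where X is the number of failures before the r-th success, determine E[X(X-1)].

E[X(X-1)] = E[X² - X] = E[X²] - E[X]
E[X] = 15
E[X²] = Var(X) + (E[X])² = 60 + (15)² = 285
E[X(X-1)] = 285 - 15 = 270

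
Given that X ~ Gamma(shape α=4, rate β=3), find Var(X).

For X ~ Gamma(shape α=4, rate β=3):
Var(X) = \frac{4}{9}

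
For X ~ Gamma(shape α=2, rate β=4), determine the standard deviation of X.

For X ~ Gamma(shape α=2, rate β=4):
Var(X) = \frac{1}{8}
SD(X) = √(Var(X)) = √(\frac{1}{8}) = \frac{\sqrt{2}}{4}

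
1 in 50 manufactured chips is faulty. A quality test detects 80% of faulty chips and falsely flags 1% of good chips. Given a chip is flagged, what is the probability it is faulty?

Let D = the rare event, + = positive/flagged.
P(D) = 1/50
P(+|D) = 80/100 = 4/5
P(+|D') = 1/100
P(+) = P(+|D)P(D) + P(+|D')P(D')
     = \frac{4}{5} × \frac{1}{50} + \frac{1}{100} × \frac{49}{50}
     = \frac{129}{5000}
P(D|+) = P(+|D)P(D)/P(+) = \frac{80}{129}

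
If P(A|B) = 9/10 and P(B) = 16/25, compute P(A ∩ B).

By definition, P(A|B) = P(A ∩ B) / P(B)
So P(A ∩ B) = P(A|B) × P(B)
= 9/10 × 16/25
= 72/125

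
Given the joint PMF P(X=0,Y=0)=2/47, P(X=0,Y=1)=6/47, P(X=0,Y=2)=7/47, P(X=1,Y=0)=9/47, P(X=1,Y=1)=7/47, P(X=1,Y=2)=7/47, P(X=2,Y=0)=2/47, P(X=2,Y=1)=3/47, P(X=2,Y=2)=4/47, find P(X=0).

P(X=0) = P(X=0,Y=0) + P(X=0,Y=1) + P(X=0,Y=2)
= 2/47 + 6/47 + 7/47
= 15/47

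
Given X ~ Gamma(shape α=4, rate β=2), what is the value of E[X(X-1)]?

E[X(X-1)] = E[X² - X] = E[X²] - E[X]
E[X] = 2
E[X²] = Var(X) + (E[X])² = 1 + (2)² = 5
E[X(X-1)] = 5 - 2 = 3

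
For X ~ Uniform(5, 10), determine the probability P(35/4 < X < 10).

P(35/4 < X < 10) = ∫_{35/4}^{10} f(x) dx
where f(x) = \frac{1}{5}
= \frac{1}{4}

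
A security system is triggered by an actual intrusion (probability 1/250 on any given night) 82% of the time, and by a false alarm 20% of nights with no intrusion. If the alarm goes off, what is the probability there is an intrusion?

Let D = the rare event, + = positive/flagged.
P(D) = 1/250
P(+|D) = 82/100 = 41/50
P(+|D') = 20/100 = 1/5
P(+) = P(+|D)P(D) + P(+|D')P(D')
     = \frac{41}{50} × \frac{1}{250} + \frac{1}{5} × \frac{249}{250}
     = \frac{2531}{12500}
P(D|+) = P(+|D)P(D)/P(+) = \frac{41}{2531}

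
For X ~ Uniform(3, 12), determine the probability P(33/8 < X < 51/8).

P(33/8 < X < 51/8) = ∫_{33/8}^{51/8} f(x) dx
where f(x) = \frac{1}{9}
= \frac{1}{4}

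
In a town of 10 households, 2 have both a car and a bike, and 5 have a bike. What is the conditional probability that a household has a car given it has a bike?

P(A ∩ B) = 2/10 = 1/5
P(B) = 5/10 = 1/2
P(A|B) = P(A ∩ B) / P(B) = (1/5) / (1/2) = 2/5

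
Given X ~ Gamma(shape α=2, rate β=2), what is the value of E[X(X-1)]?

E[X(X-1)] = E[X² - X] = E[X²] - E[X]
E[X] = 1
E[X²] = Var(X) + (E[X])² = \frac{1}{2} + (1)² = \frac{3}{2}
E[X(X-1)] = \frac{3}{2} - 1 = \frac{1}{2}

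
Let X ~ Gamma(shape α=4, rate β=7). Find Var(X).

For X ~ Gamma(shape α=4, rate β=7):
Var(X) = \frac{4}{49}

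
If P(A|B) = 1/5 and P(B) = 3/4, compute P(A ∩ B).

By definition, P(A|B) = P(A ∩ B) / P(B)
So P(A ∩ B) = P(A|B) × P(B)
= 1/5 × 3/4
= 3/20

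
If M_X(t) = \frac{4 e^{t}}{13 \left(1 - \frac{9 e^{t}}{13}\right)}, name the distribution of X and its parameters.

The MGF M(t) = \frac{4 e^{t}}{13 \left(1 - \frac{9 e^{t}}{13}\right)} is the standard form for the Geometric distribution.
Comparing with the known MGF formula identifies: Geometric(p=4/13), X = trial number of first success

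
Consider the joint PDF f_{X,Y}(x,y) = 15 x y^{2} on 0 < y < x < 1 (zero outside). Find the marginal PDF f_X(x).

f_X(x) = ∫_0^x 15 x y^{2} dy = 5 x^{4}
for 0 < x < 1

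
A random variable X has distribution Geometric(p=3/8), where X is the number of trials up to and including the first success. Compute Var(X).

For X ~ Geometric(p=3/8), where X is the number of trials up to and including the first success:
Var(X) = \frac{40}{9}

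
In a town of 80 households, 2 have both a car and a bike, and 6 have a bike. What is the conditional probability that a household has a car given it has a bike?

P(A ∩ B) = 2/80 = 1/40
P(B) = 6/80 = 3/40
P(A|B) = P(A ∩ B) / P(B) = (1/40) / (3/40) = 1/3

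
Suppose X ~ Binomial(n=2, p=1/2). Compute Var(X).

For X ~ Binomial(n=2, p=1/2):
Var(X) = \frac{1}{2}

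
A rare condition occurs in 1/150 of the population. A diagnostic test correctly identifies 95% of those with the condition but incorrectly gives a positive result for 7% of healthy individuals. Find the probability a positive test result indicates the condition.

Let D = the rare event, + = positive/flagged.
P(D) = 1/150
P(+|D) = 95/100 = 19/20
P(+|D') = 7/100
P(+) = P(+|D)P(D) + P(+|D')P(D')
     = \frac{19}{20} × \frac{1}{150} + \frac{7}{100} × \frac{149}{150}
     = \frac{569}{7500}
P(D|+) = P(+|D)P(D)/P(+) = \frac{95}{1138}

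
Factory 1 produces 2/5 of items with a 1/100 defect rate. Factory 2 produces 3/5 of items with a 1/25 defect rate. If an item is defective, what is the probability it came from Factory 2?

Using Bayes' theorem:
P(F1) = 2/5, P(D|F1) = 1/100
P(F2) = 3/5, P(D|F2) = 1/25
P(D) = P(D|F1)P(F1) + P(D|F2)P(F2)
     = \frac{7}{250}
P(F2|D) = P(D|F2)P(F2) / P(D)
= \frac{6}{7}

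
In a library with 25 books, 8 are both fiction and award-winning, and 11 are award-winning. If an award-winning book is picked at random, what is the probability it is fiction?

P(A ∩ B) = 8/25
P(B) = 11/25
P(A|B) = P(A ∩ B) / P(B) = (8/25) / (11/25) = 8/11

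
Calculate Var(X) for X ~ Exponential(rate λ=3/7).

For X ~ Exponential(rate λ=3/7):
Var(X) = \frac{49}{9}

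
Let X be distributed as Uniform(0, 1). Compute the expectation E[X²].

Using the identity E[X²] = Var(X) + (E[X])²:
E[X] = \frac{1}{2}
Var(X) = \frac{1}{12}
E[X²] = \frac{1}{12} + (\frac{1}{2})²
= \frac{1}{3}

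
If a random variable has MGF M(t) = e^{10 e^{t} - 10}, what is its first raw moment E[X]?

To find E[X], compute M^(1)(0):
M^(1)(t) = 10 e^{t} e^{10 e^{t} - 10}
M^(1)(0) = 10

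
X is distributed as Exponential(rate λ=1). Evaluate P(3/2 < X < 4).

P(3/2 < X < 4) = ∫_{3/2}^{4} f(x) dx
where f(x) = e^{- x}
= - \frac{1}{e^{4}} + e^{- \frac{3}{2}}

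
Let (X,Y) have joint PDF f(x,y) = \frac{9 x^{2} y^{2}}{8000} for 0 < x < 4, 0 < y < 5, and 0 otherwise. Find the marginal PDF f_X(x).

f_X(x) = ∫_0^5 f(x,y) dy
= ∫_0^5 \frac{9 x^{2} y^{2}}{8000} dy
= \frac{3 x^{2}}{64} for 0 < x < 4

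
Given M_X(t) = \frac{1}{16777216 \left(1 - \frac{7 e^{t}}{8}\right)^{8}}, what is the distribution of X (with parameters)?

The MGF M(t) = \frac{1}{16777216 \left(1 - \frac{7 e^{t}}{8}\right)^{8}} is the standard form for the NegativeBinomial distribution.
Comparing with the known MGF formula identifies: NegBin(r=8, p=1/8), X = failures before r-th success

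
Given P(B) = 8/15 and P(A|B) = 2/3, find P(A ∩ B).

By definition, P(A|B) = P(A ∩ B) / P(B)
So P(A ∩ B) = P(A|B) × P(B)
= 2/3 × 8/15
= 16/45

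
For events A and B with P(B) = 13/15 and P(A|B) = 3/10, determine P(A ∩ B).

By definition, P(A|B) = P(A ∩ B) / P(B)
So P(A ∩ B) = P(A|B) × P(B)
= 3/10 × 13/15
= 13/50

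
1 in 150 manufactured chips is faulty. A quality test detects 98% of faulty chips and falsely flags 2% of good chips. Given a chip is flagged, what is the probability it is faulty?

Let D = the rare event, + = positive/flagged.
P(D) = 1/150
P(+|D) = 98/100 = 49/50
P(+|D') = 2/100 = 1/50
P(+) = P(+|D)P(D) + P(+|D')P(D')
     = \frac{49}{50} × \frac{1}{150} + \frac{1}{50} × \frac{149}{150}
     = \frac{33}{1250}
P(D|+) = P(+|D)P(D)/P(+) = \frac{49}{198}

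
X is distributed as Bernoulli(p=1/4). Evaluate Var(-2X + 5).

For X ~ Bernoulli(p=1/4):
Var(X) = \frac{3}{16}
Var(-2X + 5) = (-2)² × Var(X) = 4 × \frac{3}{16} = \frac{3}{4}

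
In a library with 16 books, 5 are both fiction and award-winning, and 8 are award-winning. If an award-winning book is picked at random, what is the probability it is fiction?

P(A ∩ B) = 5/16
P(B) = 8/16 = 1/2
P(A|B) = P(A ∩ B) / P(B) = (5/16) / (1/2) = 5/8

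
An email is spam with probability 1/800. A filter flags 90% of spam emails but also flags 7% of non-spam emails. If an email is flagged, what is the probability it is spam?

Let D = the rare event, + = positive/flagged.
P(D) = 1/800
P(+|D) = 90/100 = 9/10
P(+|D') = 7/100
P(+) = P(+|D)P(D) + P(+|D')P(D')
     = \frac{9}{10} × \frac{1}{800} + \frac{7}{100} × \frac{799}{800}
     = \frac{5683}{80000}
P(D|+) = P(+|D)P(D)/P(+) = \frac{90}{5683}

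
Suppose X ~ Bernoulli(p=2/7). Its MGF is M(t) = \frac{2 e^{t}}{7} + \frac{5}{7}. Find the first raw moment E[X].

To find E[X], compute M^(1)(0):
M^(1)(t) = \frac{2 e^{t}}{7}
M^(1)(0) = \frac{2}{7}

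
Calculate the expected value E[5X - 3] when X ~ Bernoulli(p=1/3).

For X ~ Bernoulli(p=1/3):
E[X] = \frac{1}{3}
E[5X - 3] = 5 × E[X] - 3 = - \frac{4}{3}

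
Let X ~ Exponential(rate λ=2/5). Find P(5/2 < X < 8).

P(5/2 < X < 8) = ∫_{5/2}^{8} f(x) dx
where f(x) = \frac{2 e^{- \frac{2 x}{5}}}{5}
= - \frac{1}{e^{\frac{16}{5}}} + e^{-1}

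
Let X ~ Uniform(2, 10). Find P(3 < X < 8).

P(3 < X < 8) = ∫_{3}^{8} f(x) dx
where f(x) = \frac{1}{8}
= \frac{5}{8}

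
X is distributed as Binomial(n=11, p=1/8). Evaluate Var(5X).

For X ~ Binomial(n=11, p=1/8):
Var(X) = \frac{77}{64}
Var(5X) = (5)² × Var(X) = 25 × \frac{77}{64} = \frac{1925}{64}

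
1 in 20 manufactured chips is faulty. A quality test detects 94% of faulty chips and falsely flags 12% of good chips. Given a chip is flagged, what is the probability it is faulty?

Let D = the rare event, + = positive/flagged.
P(D) = 1/20
P(+|D) = 94/100 = 47/50
P(+|D') = 12/100 = 3/25
P(+) = P(+|D)P(D) + P(+|D')P(D')
     = \frac{47}{50} × \frac{1}{20} + \frac{3}{25} × \frac{19}{20}
     = \frac{161}{1000}
P(D|+) = P(+|D)P(D)/P(+) = \frac{47}{161}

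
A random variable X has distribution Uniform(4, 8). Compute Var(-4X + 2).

For X ~ Uniform(4, 8):
Var(X) = \frac{4}{3}
Var(-4X + 2) = (-4)² × Var(X) = 16 × \frac{4}{3} = \frac{64}{3}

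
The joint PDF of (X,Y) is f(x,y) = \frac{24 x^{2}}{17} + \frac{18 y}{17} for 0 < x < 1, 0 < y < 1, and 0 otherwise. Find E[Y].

E[Y] = ∫_0^1 ∫_0^1 y × f(x,y) dx dy
= \frac{10}{17}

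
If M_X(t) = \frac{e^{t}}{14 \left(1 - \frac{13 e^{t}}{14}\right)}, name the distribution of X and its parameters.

The MGF M(t) = \frac{e^{t}}{14 \left(1 - \frac{13 e^{t}}{14}\right)} is the standard form for the Geometric distribution.
Comparing with the known MGF formula identifies: Geometric(p=1/14), X = trial number of first success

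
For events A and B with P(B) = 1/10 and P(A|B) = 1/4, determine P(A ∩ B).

By definition, P(A|B) = P(A ∩ B) / P(B)
So P(A ∩ B) = P(A|B) × P(B)
= 1/4 × 1/10
= 1/40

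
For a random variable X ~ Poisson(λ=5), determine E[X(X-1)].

E[X(X-1)] = E[X² - X] = E[X²] - E[X]
E[X] = 5
E[X²] = Var(X) + (E[X])² = 5 + (5)² = 30
E[X(X-1)] = 30 - 5 = 25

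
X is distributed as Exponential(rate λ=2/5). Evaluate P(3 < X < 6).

P(3 < X < 6) = ∫_{3}^{6} f(x) dx
where f(x) = \frac{2 e^{- \frac{2 x}{5}}}{5}
= - \frac{1 - e^{\frac{6}{5}}}{e^{\frac{12}{5}}}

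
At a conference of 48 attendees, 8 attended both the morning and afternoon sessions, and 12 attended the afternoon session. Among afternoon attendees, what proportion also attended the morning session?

P(A ∩ B) = 8/48 = 1/6
P(B) = 12/48 = 1/4
P(A|B) = P(A ∩ B) / P(B) = (1/6) / (1/4) = 2/3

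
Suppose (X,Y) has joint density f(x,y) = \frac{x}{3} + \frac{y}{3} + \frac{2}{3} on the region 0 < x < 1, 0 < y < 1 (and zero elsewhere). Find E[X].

E[X] = ∫_0^1 ∫_0^1 x × f(x,y) dy dx
= ∫_0^1 ∫_0^1 x × (\frac{x}{3} + \frac{y}{3} + \frac{2}{3}) dy dx
= \frac{19}{36}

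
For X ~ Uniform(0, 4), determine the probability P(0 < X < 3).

P(0 < X < 3) = ∫_{0}^{3} f(x) dx
where f(x) = \frac{1}{4}
= \frac{3}{4}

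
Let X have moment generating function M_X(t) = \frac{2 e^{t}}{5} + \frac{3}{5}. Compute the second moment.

To find E[X^2], compute M^(2)(0):
M^(1)(t) = \frac{2 e^{t}}{5}
M^(2)(t) = \frac{2 e^{t}}{5}
M^(2)(0) = \frac{2}{5}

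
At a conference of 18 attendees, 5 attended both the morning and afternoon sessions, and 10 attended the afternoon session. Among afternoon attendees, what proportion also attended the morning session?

P(A ∩ B) = 5/18
P(B) = 10/18 = 5/9
P(A|B) = P(A ∩ B) / P(B) = (5/18) / (5/9) = 1/2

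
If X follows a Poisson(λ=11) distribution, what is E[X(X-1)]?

E[X(X-1)] = E[X² - X] = E[X²] - E[X]
E[X] = 11
E[X²] = Var(X) + (E[X])² = 11 + (11)² = 132
E[X(X-1)] = 132 - 11 = 121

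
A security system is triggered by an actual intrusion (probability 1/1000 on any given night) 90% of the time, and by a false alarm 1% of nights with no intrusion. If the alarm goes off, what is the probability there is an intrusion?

Let D = the rare event, + = positive/flagged.
P(D) = 1/1000
P(+|D) = 90/100 = 9/10
P(+|D') = 1/100
P(+) = P(+|D)P(D) + P(+|D')P(D')
     = \frac{9}{10} × \frac{1}{1000} + \frac{1}{100} × \frac{999}{1000}
     = \frac{1089}{100000}
P(D|+) = P(+|D)P(D)/P(+) = \frac{10}{121}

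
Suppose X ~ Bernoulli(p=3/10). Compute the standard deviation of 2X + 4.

For X ~ Bernoulli(p=3/10):
Var(X) = \frac{21}{100}
SD(X) = √(Var(X)) = √(\frac{21}{100}) = \frac{\sqrt{21}}{10}
SD(2X + 4) = |2| × SD(X) = 2 × \frac{\sqrt{21}}{10} = \frac{\sqrt{21}}{5}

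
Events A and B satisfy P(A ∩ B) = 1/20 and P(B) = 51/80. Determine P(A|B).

P(A|B) = P(A ∩ B) / P(B)
= (1/20) / (51/80)
= 4/51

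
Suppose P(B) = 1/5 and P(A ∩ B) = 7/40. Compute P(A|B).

P(A|B) = P(A ∩ B) / P(B)
= (7/40) / (1/5)
= 7/8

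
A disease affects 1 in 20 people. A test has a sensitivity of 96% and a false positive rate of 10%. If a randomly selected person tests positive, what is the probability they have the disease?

Let D = the rare event, + = positive/flagged.
P(D) = 1/20
P(+|D) = 96/100 = 24/25
P(+|D') = 10/100 = 1/10
P(+) = P(+|D)P(D) + P(+|D')P(D')
     = \frac{24}{25} × \frac{1}{20} + \frac{1}{10} × \frac{19}{20}
     = \frac{143}{1000}
P(D|+) = P(+|D)P(D)/P(+) = \frac{48}{143}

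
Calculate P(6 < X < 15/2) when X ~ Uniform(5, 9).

P(6 < X < 15/2) = ∫_{6}^{15/2} f(x) dx
where f(x) = \frac{1}{4}
= \frac{3}{8}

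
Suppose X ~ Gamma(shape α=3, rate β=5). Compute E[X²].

Using the identity E[X²] = Var(X) + (E[X])²:
E[X] = \frac{3}{5}
Var(X) = \frac{3}{25}
E[X²] = \frac{3}{25} + (\frac{3}{5})²
= \frac{12}{25}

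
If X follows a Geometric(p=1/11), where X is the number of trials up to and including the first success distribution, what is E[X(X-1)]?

E[X(X-1)] = E[X² - X] = E[X²] - E[X]
E[X] = 11
E[X²] = Var(X) + (E[X])² = 110 + (11)² = 231
E[X(X-1)] = 231 - 11 = 220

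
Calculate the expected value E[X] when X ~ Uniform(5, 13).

For X ~ Uniform(5, 13), the expected value is:
E[X] = 9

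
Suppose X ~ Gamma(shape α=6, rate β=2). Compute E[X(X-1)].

E[X(X-1)] = E[X² - X] = E[X²] - E[X]
E[X] = 3
E[X²] = Var(X) + (E[X])² = \frac{3}{2} + (3)² = \frac{21}{2}
E[X(X-1)] = \frac{21}{2} - 3 = \frac{15}{2}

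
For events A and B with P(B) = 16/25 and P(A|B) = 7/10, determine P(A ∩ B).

By definition, P(A|B) = P(A ∩ B) / P(B)
So P(A ∩ B) = P(A|B) × P(B)
= 7/10 × 16/25
= 56/125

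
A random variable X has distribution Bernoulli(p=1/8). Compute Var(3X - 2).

For X ~ Bernoulli(p=1/8):
Var(X) = \frac{7}{64}
Var(3X - 2) = (3)² × Var(X) = 9 × \frac{7}{64} = \frac{63}{64}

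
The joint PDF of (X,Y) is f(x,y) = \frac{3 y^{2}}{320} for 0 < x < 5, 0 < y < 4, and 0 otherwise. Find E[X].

f_X(x) = ∫_0^4 \frac{3 y^{2}}{320} dy = \frac{1}{5}
E[X] = ∫_0^5 x × (\frac{1}{5}) dx = \frac{5}{2}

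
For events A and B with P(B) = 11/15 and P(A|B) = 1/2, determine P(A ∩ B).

By definition, P(A|B) = P(A ∩ B) / P(B)
So P(A ∩ B) = P(A|B) × P(B)
= 1/2 × 11/15
= 11/30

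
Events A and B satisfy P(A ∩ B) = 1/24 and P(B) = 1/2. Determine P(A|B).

P(A|B) = P(A ∩ B) / P(B)
= (1/24) / (1/2)
= 1/12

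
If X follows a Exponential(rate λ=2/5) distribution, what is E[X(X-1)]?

E[X(X-1)] = E[X² - X] = E[X²] - E[X]
E[X] = \frac{5}{2}
E[X²] = Var(X) + (E[X])² = \frac{25}{4} + (\frac{5}{2})² = \frac{25}{2}
E[X(X-1)] = \frac{25}{2} - \frac{5}{2} = 10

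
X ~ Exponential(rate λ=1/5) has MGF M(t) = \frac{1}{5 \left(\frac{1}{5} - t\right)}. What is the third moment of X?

To find E[X^3], compute M^(3)(0):
M^(1)(t) = \frac{1}{5 \left(\frac{1}{5} - t\right)^{2}}
M^(2)(t) = \frac{2}{5 \left(\frac{1}{5} - t\right)^{3}}
M^(3)(t) = \frac{6}{5 \left(\frac{1}{5} - t\right)^{4}}
M^(3)(0) = 750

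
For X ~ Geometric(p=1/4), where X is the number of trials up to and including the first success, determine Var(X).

For X ~ Geometric(p=1/4), where X is the number of trials up to and including the first success:
Var(X) = 12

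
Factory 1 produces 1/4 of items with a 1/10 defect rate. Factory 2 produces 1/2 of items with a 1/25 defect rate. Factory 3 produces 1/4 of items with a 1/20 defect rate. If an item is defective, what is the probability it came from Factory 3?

Using Bayes' theorem:
P(F1) = 1/4, P(D|F1) = 1/10
P(F2) = 1/2, P(D|F2) = 1/25
P(F3) = 1/4, P(D|F3) = 1/20
P(D) = P(D|F1)P(F1) + P(D|F2)P(F2) + P(D|F3)P(F3)
     = \frac{23}{400}
P(F3|D) = P(D|F3)P(F3) / P(D)
= \frac{5}{23}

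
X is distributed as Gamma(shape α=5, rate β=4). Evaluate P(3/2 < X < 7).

P(3/2 < X < 7) = ∫_{3/2}^{7} f(x) dx
where f(x) = \frac{128 x^{4} e^{- 4 x}}{3}
= \frac{-89071 + 345 e^{22}}{3 e^{28}}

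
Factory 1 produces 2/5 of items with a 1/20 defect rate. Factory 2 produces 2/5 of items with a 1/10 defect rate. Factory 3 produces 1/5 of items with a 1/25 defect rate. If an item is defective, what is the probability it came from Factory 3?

Using Bayes' theorem:
P(F1) = 2/5, P(D|F1) = 1/20
P(F2) = 2/5, P(D|F2) = 1/10
P(F3) = 1/5, P(D|F3) = 1/25
P(D) = P(D|F1)P(F1) + P(D|F2)P(F2) + P(D|F3)P(F3)
     = \frac{17}{250}
P(F3|D) = P(D|F3)P(F3) / P(D)
= \frac{2}{17}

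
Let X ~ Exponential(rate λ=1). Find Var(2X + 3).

For X ~ Exponential(rate λ=1):
Var(X) = 1
Var(2X + 3) = (2)² × Var(X) = 4 × 1 = 4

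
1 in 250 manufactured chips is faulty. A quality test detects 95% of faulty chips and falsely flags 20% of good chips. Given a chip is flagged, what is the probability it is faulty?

Let D = the rare event, + = positive/flagged.
P(D) = 1/250
P(+|D) = 95/100 = 19/20
P(+|D') = 20/100 = 1/5
P(+) = P(+|D)P(D) + P(+|D')P(D')
     = \frac{19}{20} × \frac{1}{250} + \frac{1}{5} × \frac{249}{250}
     = \frac{203}{1000}
P(D|+) = P(+|D)P(D)/P(+) = \frac{19}{1015}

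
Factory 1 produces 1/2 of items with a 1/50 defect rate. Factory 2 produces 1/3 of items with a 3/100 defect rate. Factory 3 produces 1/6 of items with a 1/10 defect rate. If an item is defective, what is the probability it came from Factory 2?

Using Bayes' theorem:
P(F1) = 1/2, P(D|F1) = 1/50
P(F2) = 1/3, P(D|F2) = 3/100
P(F3) = 1/6, P(D|F3) = 1/10
P(D) = P(D|F1)P(F1) + P(D|F2)P(F2) + P(D|F3)P(F3)
     = \frac{11}{300}
P(F2|D) = P(D|F2)P(F2) / P(D)
= \frac{3}{11}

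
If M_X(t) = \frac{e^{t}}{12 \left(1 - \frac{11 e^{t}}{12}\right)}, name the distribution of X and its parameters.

The MGF M(t) = \frac{e^{t}}{12 \left(1 - \frac{11 e^{t}}{12}\right)} is the standard form for the Geometric distribution.
Comparing with the known MGF formula identifies: Geometric(p=1/12), X = trial number of first success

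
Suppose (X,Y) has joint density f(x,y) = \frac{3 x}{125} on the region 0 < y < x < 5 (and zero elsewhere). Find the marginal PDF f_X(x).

f_X(x) = ∫_0^x \frac{3 x}{125} dy = \frac{3 x^{2}}{125}
for 0 < x < 5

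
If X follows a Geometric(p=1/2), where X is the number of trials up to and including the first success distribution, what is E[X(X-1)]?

E[X(X-1)] = E[X² - X] = E[X²] - E[X]
E[X] = 2
E[X²] = Var(X) + (E[X])² = 2 + (2)² = 6
E[X(X-1)] = 6 - 2 = 4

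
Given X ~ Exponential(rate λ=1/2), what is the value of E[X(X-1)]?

E[X(X-1)] = E[X² - X] = E[X²] - E[X]
E[X] = 2
E[X²] = Var(X) + (E[X])² = 4 + (2)² = 8
E[X(X-1)] = 8 - 2 = 6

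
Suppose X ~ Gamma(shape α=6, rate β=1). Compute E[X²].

Using the identity E[X²] = Var(X) + (E[X])²:
E[X] = 6
Var(X) = 6
E[X²] = 6 + (6)²
= 42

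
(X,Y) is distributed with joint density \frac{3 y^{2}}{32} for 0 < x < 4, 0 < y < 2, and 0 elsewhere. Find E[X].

f_X(x) = ∫_0^2 \frac{3 y^{2}}{32} dy = \frac{1}{4}
E[X] = ∫_0^4 x × (\frac{1}{4}) dx = 2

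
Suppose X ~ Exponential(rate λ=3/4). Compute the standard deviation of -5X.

For X ~ Exponential(rate λ=3/4):
Var(X) = \frac{16}{9}
SD(X) = √(Var(X)) = √(\frac{16}{9}) = \frac{4}{3}
SD(-5X) = |-5| × SD(X) = 5 × \frac{4}{3} = \frac{20}{3}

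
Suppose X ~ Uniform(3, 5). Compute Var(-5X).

For X ~ Uniform(3, 5):
Var(X) = \frac{1}{3}
Var(-5X) = (-5)² × Var(X) = 25 × \frac{1}{3} = \frac{25}{3}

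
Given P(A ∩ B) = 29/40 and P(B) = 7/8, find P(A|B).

P(A|B) = P(A ∩ B) / P(B)
= (29/40) / (7/8)
= 29/35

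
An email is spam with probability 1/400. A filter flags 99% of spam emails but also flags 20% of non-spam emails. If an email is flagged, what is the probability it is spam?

Let D = the rare event, + = positive/flagged.
P(D) = 1/400
P(+|D) = 99/100
P(+|D') = 20/100 = 1/5
P(+) = P(+|D)P(D) + P(+|D')P(D')
     = \frac{99}{100} × \frac{1}{400} + \frac{1}{5} × \frac{399}{400}
     = \frac{8079}{40000}
P(D|+) = P(+|D)P(D)/P(+) = \frac{33}{2693}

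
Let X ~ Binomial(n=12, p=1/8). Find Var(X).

For X ~ Binomial(n=12, p=1/8):
Var(X) = \frac{21}{16}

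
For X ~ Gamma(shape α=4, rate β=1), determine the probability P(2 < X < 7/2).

P(2 < X < 7/2) = ∫_{2}^{7/2} f(x) dx
where f(x) = \frac{x^{3} e^{- x}}{6}
= - \frac{853}{48 e^{\frac{7}{2}}} + \frac{19}{3 e^{2}}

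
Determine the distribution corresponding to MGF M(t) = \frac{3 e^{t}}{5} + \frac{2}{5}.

The MGF M(t) = \frac{3 e^{t}}{5} + \frac{2}{5} is the standard form for the Bernoulli distribution.
Comparing with the known MGF formula identifies: Bernoulli(p=3/5)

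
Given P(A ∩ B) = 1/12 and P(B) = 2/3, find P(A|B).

P(A|B) = P(A ∩ B) / P(B)
= (1/12) / (2/3)
= 1/8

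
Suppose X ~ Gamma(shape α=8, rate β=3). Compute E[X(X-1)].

E[X(X-1)] = E[X² - X] = E[X²] - E[X]
E[X] = \frac{8}{3}
E[X²] = Var(X) + (E[X])² = \frac{8}{9} + (\frac{8}{3})² = 8
E[X(X-1)] = 8 - \frac{8}{3} = \frac{16}{3}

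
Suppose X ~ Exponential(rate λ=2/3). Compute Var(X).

For X ~ Exponential(rate λ=2/3):
Var(X) = \frac{9}{4}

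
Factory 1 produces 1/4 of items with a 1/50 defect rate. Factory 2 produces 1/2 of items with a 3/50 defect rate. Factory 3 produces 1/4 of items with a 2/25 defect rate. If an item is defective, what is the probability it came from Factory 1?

Using Bayes' theorem:
P(F1) = 1/4, P(D|F1) = 1/50
P(F2) = 1/2, P(D|F2) = 3/50
P(F3) = 1/4, P(D|F3) = 2/25
P(D) = P(D|F1)P(F1) + P(D|F2)P(F2) + P(D|F3)P(F3)
     = \frac{11}{200}
P(F1|D) = P(D|F1)P(F1) / P(D)
= \frac{1}{11}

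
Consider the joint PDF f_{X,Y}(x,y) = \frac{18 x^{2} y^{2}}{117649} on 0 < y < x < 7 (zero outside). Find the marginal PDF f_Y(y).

f_Y(y) = ∫_y^7 \frac{18 x^{2} y^{2}}{117649} dx = \frac{6 y^{2} \left(343 - y^{3}\right)}{117649}
for 0 < y < 7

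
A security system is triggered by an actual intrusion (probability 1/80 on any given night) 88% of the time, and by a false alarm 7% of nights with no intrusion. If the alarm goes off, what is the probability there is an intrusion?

Let D = the rare event, + = positive/flagged.
P(D) = 1/80
P(+|D) = 88/100 = 22/25
P(+|D') = 7/100
P(+) = P(+|D)P(D) + P(+|D')P(D')
     = \frac{22}{25} × \frac{1}{80} + \frac{7}{100} × \frac{79}{80}
     = \frac{641}{8000}
P(D|+) = P(+|D)P(D)/P(+) = \frac{88}{641}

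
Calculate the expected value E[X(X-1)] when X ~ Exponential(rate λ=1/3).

E[X(X-1)] = E[X² - X] = E[X²] - E[X]
E[X] = 3
E[X²] = Var(X) + (E[X])² = 9 + (3)² = 18
E[X(X-1)] = 18 - 3 = 15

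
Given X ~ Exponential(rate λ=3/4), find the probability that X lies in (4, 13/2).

P(4 < X < 13/2) = ∫_{4}^{13/2} f(x) dx
where f(x) = \frac{3 e^{- \frac{3 x}{4}}}{4}
= - \frac{1}{e^{\frac{39}{8}}} + e^{-3}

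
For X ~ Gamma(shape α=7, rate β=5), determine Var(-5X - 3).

For X ~ Gamma(shape α=7, rate β=5):
Var(X) = \frac{7}{25}
Var(-5X - 3) = (-5)² × Var(X) = 25 × \frac{7}{25} = 7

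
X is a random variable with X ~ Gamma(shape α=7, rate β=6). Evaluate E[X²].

Using the identity E[X²] = Var(X) + (E[X])²:
E[X] = \frac{7}{6}
Var(X) = \frac{7}{36}
E[X²] = \frac{7}{36} + (\frac{7}{6})²
= \frac{14}{9}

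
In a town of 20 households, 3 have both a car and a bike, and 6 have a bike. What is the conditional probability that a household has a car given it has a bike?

P(A ∩ B) = 3/20
P(B) = 6/20 = 3/10
P(A|B) = P(A ∩ B) / P(B) = (3/20) / (3/10) = 1/2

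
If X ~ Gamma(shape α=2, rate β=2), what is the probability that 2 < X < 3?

P(2 < X < 3) = ∫_{2}^{3} f(x) dx
where f(x) = 4 x e^{- 2 x}
= \frac{-7 + 5 e^{2}}{e^{6}}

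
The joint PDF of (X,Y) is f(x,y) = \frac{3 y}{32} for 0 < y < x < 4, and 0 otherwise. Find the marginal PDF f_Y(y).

f_Y(y) = ∫_y^4 \frac{3 y}{32} dx = \frac{3 y \left(4 - y\right)}{32}
for 0 < y < 4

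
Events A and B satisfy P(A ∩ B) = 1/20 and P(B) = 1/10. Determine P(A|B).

P(A|B) = P(A ∩ B) / P(B)
= (1/20) / (1/10)
= 1/2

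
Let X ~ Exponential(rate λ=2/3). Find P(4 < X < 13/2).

P(4 < X < 13/2) = ∫_{4}^{13/2} f(x) dx
where f(x) = \frac{2 e^{- \frac{2 x}{3}}}{3}
= - \frac{1 - e^{\frac{5}{3}}}{e^{\frac{13}{3}}}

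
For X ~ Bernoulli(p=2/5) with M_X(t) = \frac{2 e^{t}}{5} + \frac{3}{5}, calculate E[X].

To find E[X], compute M^(1)(0):
M^(1)(t) = \frac{2 e^{t}}{5}
M^(1)(0) = \frac{2}{5}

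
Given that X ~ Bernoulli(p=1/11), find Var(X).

For X ~ Bernoulli(p=1/11):
Var(X) = \frac{10}{121}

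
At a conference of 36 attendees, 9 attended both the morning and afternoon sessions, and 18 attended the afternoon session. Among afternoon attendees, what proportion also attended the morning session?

P(A ∩ B) = 9/36 = 1/4
P(B) = 18/36 = 1/2
P(A|B) = P(A ∩ B) / P(B) = (1/4) / (1/2) = 1/2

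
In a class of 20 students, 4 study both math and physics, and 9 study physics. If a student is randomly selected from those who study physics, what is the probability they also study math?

P(A ∩ B) = 4/20 = 1/5
P(B) = 9/20
P(A|B) = P(A ∩ B) / P(B) = (1/5) / (9/20) = 4/9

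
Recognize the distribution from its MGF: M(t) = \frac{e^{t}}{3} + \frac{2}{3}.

The MGF M(t) = \frac{e^{t}}{3} + \frac{2}{3} is the standard form for the Bernoulli distribution.
Comparing with the known MGF formula identifies: Bernoulli(p=1/3)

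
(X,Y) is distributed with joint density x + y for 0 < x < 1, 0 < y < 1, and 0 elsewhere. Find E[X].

E[X] = ∫_0^1 ∫_0^1 x × f(x,y) dy dx
= ∫_0^1 ∫_0^1 x × (x + y) dy dx
= \frac{7}{12}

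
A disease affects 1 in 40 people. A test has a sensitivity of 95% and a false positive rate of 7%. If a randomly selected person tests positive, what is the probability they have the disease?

Let D = the rare event, + = positive/flagged.
P(D) = 1/40
P(+|D) = 95/100 = 19/20
P(+|D') = 7/100
P(+) = P(+|D)P(D) + P(+|D')P(D')
     = \frac{19}{20} × \frac{1}{40} + \frac{7}{100} × \frac{39}{40}
     = \frac{23}{250}
P(D|+) = P(+|D)P(D)/P(+) = \frac{95}{368}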